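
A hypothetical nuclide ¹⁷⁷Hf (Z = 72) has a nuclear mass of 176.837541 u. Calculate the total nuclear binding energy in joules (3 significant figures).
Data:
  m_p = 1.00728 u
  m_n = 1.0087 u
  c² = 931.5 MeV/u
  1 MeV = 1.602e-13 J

Mass of separated nucleons = 72(1.00728) + 105(1.0087) = 72.52416 + 105.9135 = 178.43766 u
Δm = 178.43766 − 176.837541 = 1.600119 u
E_B = 1.600119 × 931.5 = 1490.51 MeV
In joules: 1490.51 MeV × 1.602e-13 J/MeV = 2.3878e-10 J

2.39e-10 J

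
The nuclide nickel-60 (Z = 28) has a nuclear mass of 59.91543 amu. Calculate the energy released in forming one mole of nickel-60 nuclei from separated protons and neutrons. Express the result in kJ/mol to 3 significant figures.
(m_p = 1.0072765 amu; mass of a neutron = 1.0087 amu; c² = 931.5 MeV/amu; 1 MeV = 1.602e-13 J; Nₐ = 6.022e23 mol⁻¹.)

Σm = 28·m_p + 32·m_n = 28.2037420 + 32.2784 = 60.4821420 amu
Mass defect Δm = 60.4821420 − 59.91543 = 0.5667120 amu
Converting to energy: 0.5667120 amu × 931.5 MeV/amu = 527.892 MeV
Per nucleus in joules: 527.892 MeV × 1.602e-13 J/MeV = 8.4568e-11 J
Per mole: 8.4568e-11 J × 6.022e23 mol⁻¹ = 5.0927e+13 J/mol

5.09e+10 kJ/mol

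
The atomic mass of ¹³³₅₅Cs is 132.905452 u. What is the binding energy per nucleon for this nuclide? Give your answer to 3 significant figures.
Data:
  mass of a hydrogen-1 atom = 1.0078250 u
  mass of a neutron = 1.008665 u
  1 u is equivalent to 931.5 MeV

8.41 MeV/nucleon

Mass of separated nucleons = 55(1.0078250) + 78(1.008665) = 55.4303750 + 78.675870 = 134.1062450 u
The mass defect is 134.1062450 − 132.905452 = 1.2007930 u.
Binding energy = Δm·c² = 1.2007930 × 931.5 MeV/u = 1118.54 MeV
BE/A = 1118.54 MeV / 133 = 8.410 MeV/nucleon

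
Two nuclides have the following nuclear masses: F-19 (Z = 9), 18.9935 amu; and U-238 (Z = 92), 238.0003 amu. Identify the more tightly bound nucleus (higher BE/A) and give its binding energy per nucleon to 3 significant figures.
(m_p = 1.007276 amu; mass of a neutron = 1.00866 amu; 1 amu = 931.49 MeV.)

F-19: Σm = 9(1.007276) + 10(1.00866) = 19.152084 amu; Δm = 0.158584 amu; E_B = 147.72 MeV; E_B/A = 7.7747 MeV
U-238: Σm = 92(1.007276) + 146(1.00866) = 239.933752 amu; Δm = 1.933452 amu; E_B = 1801.0 MeV; E_B/A = 7.567 MeV
F-19 has the higher binding energy per nucleon, so it is the more tightly bound nucleus.

F-19; 7.77 MeV/nucleon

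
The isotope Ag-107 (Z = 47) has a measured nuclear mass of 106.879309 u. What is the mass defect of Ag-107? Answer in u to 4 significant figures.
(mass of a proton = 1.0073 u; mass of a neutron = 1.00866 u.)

0.9834 u

Σm = 47·m_p + 60·m_n = 47.3431 + 60.51960 = 107.86270 u
Δm = 107.86270 − 106.879309 = 0.983391 u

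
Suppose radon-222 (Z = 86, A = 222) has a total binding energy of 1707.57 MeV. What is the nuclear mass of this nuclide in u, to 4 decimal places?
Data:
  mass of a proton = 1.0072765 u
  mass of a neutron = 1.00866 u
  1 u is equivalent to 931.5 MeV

221.9704 u

Mass defect = 1707.57 MeV / (931.5 MeV/u) = 1.833140 u
Constituent mass = 86(1.0072765) + 136(1.00866) = 223.8035390 u
Nuclear mass = 223.8035390 − 1.833140 = 221.9703990 u ≈ 221.9704 u (to 4 decimal places)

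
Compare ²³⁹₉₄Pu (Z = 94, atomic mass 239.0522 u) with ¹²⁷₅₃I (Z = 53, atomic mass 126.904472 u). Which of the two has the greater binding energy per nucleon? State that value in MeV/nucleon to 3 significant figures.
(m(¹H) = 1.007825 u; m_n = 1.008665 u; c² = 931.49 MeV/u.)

²³⁹₉₄Pu: Σm = 94(1.007825) + 145(1.008665) = 240.991975 u; Δm = 1.939775 u; E_B = 1806.9 MeV; E_B/A = 7.560 MeV
¹²⁷₅₃I: Σm = 53(1.007825) + 74(1.008665) = 128.055935 u; Δm = 1.151463 u; E_B = 1072.576 MeV; E_B/A = 8.445 MeV
¹²⁷₅₃I has the higher binding energy per nucleon, so it is the more tightly bound nucleus.

¹²⁷₅₃I; 8.45 MeV/nucleon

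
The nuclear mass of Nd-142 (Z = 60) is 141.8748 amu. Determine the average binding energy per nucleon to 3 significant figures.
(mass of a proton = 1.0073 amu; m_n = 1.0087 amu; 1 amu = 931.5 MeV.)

8.37 MeV/nucleon

Total constituent mass: 60 × 1.0073 + 82 × 1.0087 = 143.1514 amu
Δm = 143.1514 − 141.8748 = 1.2766 amu
Converting to energy: 1.2766 amu × 931.5 MeV/amu = 1189.15 MeV
Per nucleon: 1189.15 / 142 = 8.374 MeV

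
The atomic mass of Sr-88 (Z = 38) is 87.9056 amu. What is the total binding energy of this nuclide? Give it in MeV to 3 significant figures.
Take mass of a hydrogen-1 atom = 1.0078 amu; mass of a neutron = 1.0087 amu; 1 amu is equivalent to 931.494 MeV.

769 MeV

With 38 protons and 50 neutrons (A = 88):
Mass of separated nucleons = 38(1.0078) + 50(1.0087) = 38.2964 + 50.4350 = 88.7314 amu
Δm = 88.7314 − 87.9056 = 0.8258 amu
Binding energy = Δm·c² = 0.8258 × 931.494 MeV/amu = 769.228 MeV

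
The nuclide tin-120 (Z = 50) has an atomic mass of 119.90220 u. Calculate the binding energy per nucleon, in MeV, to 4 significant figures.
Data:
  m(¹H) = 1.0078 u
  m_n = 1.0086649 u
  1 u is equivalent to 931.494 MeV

8.495 MeV/nucleon

Z = 50, so N = A − Z = 120 − 50 = 70.
Mass of separated nucleons = 50(1.0078) + 70(1.0086649) = 50.3900 + 70.6065430 = 120.9965430 u
Mass defect Δm = 120.9965430 − 119.90220 = 1.0943430 u
Binding energy = Δm·c² = 1.0943430 × 931.494 MeV/u = 1019.37 MeV
Dividing by A = 120 gives 8.495 MeV per nucleon.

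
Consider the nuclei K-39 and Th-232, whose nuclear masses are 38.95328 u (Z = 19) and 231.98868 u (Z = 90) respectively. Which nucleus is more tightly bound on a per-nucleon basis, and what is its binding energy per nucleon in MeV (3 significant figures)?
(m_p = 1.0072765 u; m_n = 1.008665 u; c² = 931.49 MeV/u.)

K-39: Σm = 19(1.0072765) + 20(1.008665) = 39.3115535 u; Δm = 0.3582735 u; E_B = 333.73 MeV; E_B/A = 8.557 MeV
Th-232: Σm = 90(1.0072765) + 142(1.008665) = 233.8853150 u; Δm = 1.8966350 u; E_B = 1766.7 MeV; E_B/A = 7.615 MeV
K-39 has the higher binding energy per nucleon, so it is the more tightly bound nucleus.

K-39; 8.56 MeV/nucleon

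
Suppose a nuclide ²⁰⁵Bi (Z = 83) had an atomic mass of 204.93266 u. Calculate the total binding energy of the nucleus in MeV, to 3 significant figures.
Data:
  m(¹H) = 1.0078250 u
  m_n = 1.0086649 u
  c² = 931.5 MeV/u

With 83 protons and 122 neutrons (A = 205):
Mass of separated nucleons = 83(1.0078250) + 122(1.0086649) = 83.6494750 + 123.0571178 = 206.7065928 u
Δm = 206.7065928 − 204.93266 = 1.7739328 u
Binding energy = Δm·c² = 1.7739328 × 931.5 MeV/u = 1652.42 MeV

1650 MeV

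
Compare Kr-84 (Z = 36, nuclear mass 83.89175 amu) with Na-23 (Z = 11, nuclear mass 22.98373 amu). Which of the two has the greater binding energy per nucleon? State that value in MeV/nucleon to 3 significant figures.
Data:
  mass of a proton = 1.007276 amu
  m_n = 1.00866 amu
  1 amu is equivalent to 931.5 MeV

Kr-84: Σm = 36(1.007276) + 48(1.00866) = 84.677616 amu; Δm = 0.785866 amu; E_B = 732.034 MeV; E_B/A = 8.7147 MeV
Na-23: Σm = 11(1.007276) + 12(1.00866) = 23.183956 amu; Δm = 0.200226 amu; E_B = 186.51 MeV; E_B/A = 8.109 MeV
Kr-84 has the higher binding energy per nucleon, so it is the more tightly bound nucleus.

Kr-84; 8.71 MeV/nucleon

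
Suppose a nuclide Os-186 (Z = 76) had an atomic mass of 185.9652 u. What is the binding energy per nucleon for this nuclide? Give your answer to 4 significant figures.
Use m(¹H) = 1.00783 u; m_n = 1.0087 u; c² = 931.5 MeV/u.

7.947 MeV/nucleon

With 76 protons and 110 neutrons (A = 186):
Σm = 76·m(¹H) + 110·m_n = 76.59508 + 110.9570 = 187.55208 u
Mass defect Δm = 187.55208 − 185.9652 = 1.58688 u
Binding energy = Δm·c² = 1.58688 × 931.5 MeV/u = 1478.18 MeV
Per nucleon: 1478.18 / 186 = 7.947 MeV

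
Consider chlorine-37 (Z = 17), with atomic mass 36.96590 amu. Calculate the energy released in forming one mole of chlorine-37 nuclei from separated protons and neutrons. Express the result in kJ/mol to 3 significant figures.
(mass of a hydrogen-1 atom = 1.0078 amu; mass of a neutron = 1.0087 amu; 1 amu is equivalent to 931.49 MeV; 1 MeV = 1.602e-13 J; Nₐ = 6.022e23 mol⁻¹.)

3.06e+10 kJ/mol

The nucleus contains 17 protons and 37 − 17 = 20 neutrons.
Σm = 17·m(¹H) + 20·m_n = 17.1326 + 20.1740 = 37.3066 amu
Mass defect Δm = 37.3066 − 36.96590 = 0.34070 amu
Converting to energy: 0.34070 amu × 931.49 MeV/amu = 317.359 MeV
Per nucleus in joules: 317.359 MeV × 1.602e-13 J/MeV = 5.0841e-11 J
Per mole: 5.0841e-11 J × 6.022e23 mol⁻¹ = 3.0616e+13 J/mol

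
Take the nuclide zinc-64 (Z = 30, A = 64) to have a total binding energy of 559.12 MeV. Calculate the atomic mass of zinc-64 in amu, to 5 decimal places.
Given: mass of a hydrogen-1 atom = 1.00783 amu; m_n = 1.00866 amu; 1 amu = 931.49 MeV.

63.92910 amu

Mass defect = 559.12 MeV / (931.49 MeV/amu) = 0.6002426 amu
Constituent mass = 30(1.00783) + 34(1.00866) = 64.52934 amu
Atomic mass = 64.52934 − 0.6002426 = 63.9290974 amu ≈ 63.92910 amu (to 5 decimal places)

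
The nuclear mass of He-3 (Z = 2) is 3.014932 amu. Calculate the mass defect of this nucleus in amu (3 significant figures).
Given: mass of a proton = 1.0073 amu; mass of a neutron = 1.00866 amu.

0.00833 amu

Σm = 2·m_p + 1·m_n = 2.0146 + 1.00866 = 3.02326 amu
The mass defect is 3.02326 − 3.014932 = 0.008328 amu.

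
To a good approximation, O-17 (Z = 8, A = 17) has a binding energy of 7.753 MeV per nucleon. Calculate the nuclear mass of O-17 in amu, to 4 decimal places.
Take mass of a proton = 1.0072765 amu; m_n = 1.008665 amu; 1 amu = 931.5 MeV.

16.9947 amu

Total binding energy = 17 × 7.753 = 131.801 MeV
Mass defect = 131.801 MeV / (931.5 MeV/amu) = 0.141493 amu
Constituent mass = 8(1.0072765) + 9(1.008665) = 17.1361970 amu
Nuclear mass = 17.1361970 − 0.141493 = 16.9947040 amu ≈ 16.9947 amu (to 4 decimal places)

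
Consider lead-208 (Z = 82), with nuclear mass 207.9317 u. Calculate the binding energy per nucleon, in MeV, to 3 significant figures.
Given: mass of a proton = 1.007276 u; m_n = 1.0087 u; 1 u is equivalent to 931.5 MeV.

Mass of separated nucleons = 82(1.007276) + 126(1.0087) = 82.596632 + 127.0962 = 209.692832 u
Mass defect Δm = 209.692832 − 207.9317 = 1.761132 u
Converting to energy: 1.761132 u × 931.5 MeV/u = 1640.49 MeV
Dividing by A = 208 gives 7.887 MeV per nucleon.

7.89 MeV/nucleon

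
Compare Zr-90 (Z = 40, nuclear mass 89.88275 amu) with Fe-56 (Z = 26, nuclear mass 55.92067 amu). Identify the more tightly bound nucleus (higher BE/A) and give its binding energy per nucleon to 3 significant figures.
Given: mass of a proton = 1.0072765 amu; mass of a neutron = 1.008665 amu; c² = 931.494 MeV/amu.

Zr-90: Σm = 40(1.0072765) + 50(1.008665) = 90.7243100 amu; Δm = 0.8415600 amu; E_B = 783.91 MeV; E_B/A = 8.710 MeV
Fe-56: Σm = 26(1.0072765) + 30(1.008665) = 56.4491390 amu; Δm = 0.5284690 amu; E_B = 492.266 MeV; E_B/A = 8.790 MeV
Fe-56 has the higher binding energy per nucleon, so it is the more tightly bound nucleus.

Fe-56; 8.79 MeV/nucleon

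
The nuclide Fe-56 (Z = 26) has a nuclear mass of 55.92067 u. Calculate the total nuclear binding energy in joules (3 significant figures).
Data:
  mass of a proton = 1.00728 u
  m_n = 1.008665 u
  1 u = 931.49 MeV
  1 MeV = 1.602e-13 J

7.89e-11 J

Total constituent mass: 26 × 1.00728 + 30 × 1.008665 = 56.449230 u
The mass defect is 56.449230 − 55.92067 = 0.528560 u.
Binding energy = Δm·c² = 0.528560 × 931.49 MeV/u = 492.348 MeV
In joules: 492.348 MeV × 1.602e-13 J/MeV = 7.8874e-11 J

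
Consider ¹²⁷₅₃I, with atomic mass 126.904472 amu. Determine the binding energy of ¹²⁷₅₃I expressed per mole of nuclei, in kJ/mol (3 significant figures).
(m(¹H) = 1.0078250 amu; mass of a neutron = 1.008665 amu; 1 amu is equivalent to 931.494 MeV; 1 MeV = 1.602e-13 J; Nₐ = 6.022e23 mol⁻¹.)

Σm = 53·m(¹H) + 74·m_n = 53.4147250 + 74.641210 = 128.0559350 amu
Δm = 128.0559350 − 126.904472 = 1.1514630 amu
Binding energy = Δm·c² = 1.1514630 × 931.494 MeV/amu = 1072.58 MeV
Per nucleus in joules: 1072.58 MeV × 1.602e-13 J/MeV = 1.7183e-10 J
Per mole: 1.7183e-10 J × 6.022e23 mol⁻¹ = 1.0348e+14 J/mol

1.03e+11 kJ/mol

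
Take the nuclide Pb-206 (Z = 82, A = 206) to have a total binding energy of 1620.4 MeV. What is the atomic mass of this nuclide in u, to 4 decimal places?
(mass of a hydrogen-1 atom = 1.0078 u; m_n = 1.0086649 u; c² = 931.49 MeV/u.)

Mass defect = 1620.4 MeV / (931.49 MeV/u) = 1.739579 u
Constituent mass = 82(1.0078) + 124(1.0086649) = 207.7140476 u
Atomic mass = 207.7140476 − 1.739579 = 205.9744686 u ≈ 205.9745 u (to 4 decimal places)

205.9745 u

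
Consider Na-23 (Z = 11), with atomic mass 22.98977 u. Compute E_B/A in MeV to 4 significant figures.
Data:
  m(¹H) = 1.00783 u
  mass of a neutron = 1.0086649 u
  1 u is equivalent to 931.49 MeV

Mass of separated nucleons = 11(1.00783) + 12(1.0086649) = 11.08613 + 12.1039788 = 23.1901088 u
Δm = 23.1901088 − 22.98977 = 0.2003388 u
E_B = 0.2003388 × 931.49 = 186.614 MeV
Dividing by A = 23 gives 8.114 MeV per nucleon.

8.114 MeV/nucleon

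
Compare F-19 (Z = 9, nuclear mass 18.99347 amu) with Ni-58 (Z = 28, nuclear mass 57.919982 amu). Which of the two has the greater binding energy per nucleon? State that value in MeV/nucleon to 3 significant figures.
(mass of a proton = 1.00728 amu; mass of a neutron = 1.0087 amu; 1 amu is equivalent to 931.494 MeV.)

Ni-58; 8.75 MeV/nucleon

F-19: Σm = 9(1.00728) + 10(1.0087) = 19.15252 amu; Δm = 0.15905 amu; E_B = 148.154 MeV; E_B/A = 7.798 MeV
Ni-58: Σm = 28(1.00728) + 30(1.0087) = 58.46484 amu; Δm = 0.544858 amu; E_B = 507.53 MeV; E_B/A = 8.751 MeV
Ni-58 has the higher binding energy per nucleon, so it is the more tightly bound nucleus.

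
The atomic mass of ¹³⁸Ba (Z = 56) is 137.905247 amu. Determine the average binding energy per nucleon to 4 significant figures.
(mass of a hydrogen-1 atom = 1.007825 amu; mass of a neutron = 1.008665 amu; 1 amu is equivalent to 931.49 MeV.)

8.393 MeV/nucleon

Z = 56, so N = A − Z = 138 − 56 = 82.
Mass of separated nucleons = 56(1.007825) + 82(1.008665) = 56.438200 + 82.710530 = 139.148730 amu
The mass defect is 139.148730 − 137.905247 = 1.243483 amu.
E_B = 1.243483 × 931.49 = 1158.29 MeV
Dividing by A = 138 gives 8.393 MeV per nucleon.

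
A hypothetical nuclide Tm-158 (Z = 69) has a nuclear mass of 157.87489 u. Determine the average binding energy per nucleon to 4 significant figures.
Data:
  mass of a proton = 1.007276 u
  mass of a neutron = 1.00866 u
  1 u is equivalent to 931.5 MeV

Σm = 69·m_p + 89·m_n = 69.502044 + 89.77074 = 159.272784 u
Mass defect Δm = 159.272784 − 157.87489 = 1.397894 u
E_B = 1.397894 × 931.5 = 1302.14 MeV
BE/A = 1302.14 MeV / 158 = 8.241 MeV/nucleon

8.241 MeV/nucleon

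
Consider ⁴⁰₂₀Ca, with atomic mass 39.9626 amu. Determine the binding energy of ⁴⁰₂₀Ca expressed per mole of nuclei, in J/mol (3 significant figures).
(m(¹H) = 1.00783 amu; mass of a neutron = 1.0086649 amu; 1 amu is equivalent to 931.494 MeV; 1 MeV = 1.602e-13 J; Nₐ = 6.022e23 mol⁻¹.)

3.30e+13 J/mol

Mass of separated nucleons = 20(1.00783) + 20(1.0086649) = 20.15660 + 20.1732980 = 40.3298980 amu
The mass defect is 40.3298980 − 39.9626 = 0.3672980 amu.
Converting to energy: 0.3672980 amu × 931.494 MeV/amu = 342.136 MeV
Per nucleus in joules: 342.136 MeV × 1.602e-13 J/MeV = 5.4810e-11 J
Per mole: 5.4810e-11 J × 6.022e23 mol⁻¹ = 3.3007e+13 J/mol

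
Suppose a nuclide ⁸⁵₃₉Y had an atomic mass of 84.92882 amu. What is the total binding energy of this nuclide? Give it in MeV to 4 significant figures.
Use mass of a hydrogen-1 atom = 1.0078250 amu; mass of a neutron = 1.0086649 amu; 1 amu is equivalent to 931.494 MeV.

721.9 MeV

Mass of separated nucleons = 39(1.0078250) + 46(1.0086649) = 39.3051750 + 46.3985854 = 85.7037604 amu
Mass defect Δm = 85.7037604 − 84.92882 = 0.7749404 amu
Binding energy = Δm·c² = 0.7749404 × 931.494 MeV/amu = 721.852 MeV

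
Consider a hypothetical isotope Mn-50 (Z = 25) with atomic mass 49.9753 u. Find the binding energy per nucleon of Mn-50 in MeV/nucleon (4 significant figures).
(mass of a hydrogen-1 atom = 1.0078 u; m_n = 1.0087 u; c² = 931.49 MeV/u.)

8.145 MeV/nucleon

Z = 25, so N = A − Z = 50 − 25 = 25.
Mass of separated nucleons = 25(1.0078) + 25(1.0087) = 25.1950 + 25.2175 = 50.4125 u
Mass defect Δm = 50.4125 − 49.9753 = 0.4372 u
Converting to energy: 0.4372 u × 931.49 MeV/u = 407.247 MeV
Per nucleon: 407.247 / 50 = 8.145 MeV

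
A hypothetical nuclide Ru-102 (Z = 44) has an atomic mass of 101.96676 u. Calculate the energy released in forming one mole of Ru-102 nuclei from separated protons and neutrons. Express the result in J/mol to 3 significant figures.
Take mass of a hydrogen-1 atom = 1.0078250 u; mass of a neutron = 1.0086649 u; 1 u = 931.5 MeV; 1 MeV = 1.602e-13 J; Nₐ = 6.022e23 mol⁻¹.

7.91e+13 J/mol

Total constituent mass: 44 × 1.0078250 + 58 × 1.0086649 = 102.8468642 u
Δm = 102.8468642 − 101.96676 = 0.8801042 u
E_B = 0.8801042 × 931.5 = 819.817 MeV
Per nucleus in joules: 819.817 MeV × 1.602e-13 J/MeV = 1.3133e-10 J
Per mole: 1.3133e-10 J × 6.022e23 mol⁻¹ = 7.9087e+13 J/mol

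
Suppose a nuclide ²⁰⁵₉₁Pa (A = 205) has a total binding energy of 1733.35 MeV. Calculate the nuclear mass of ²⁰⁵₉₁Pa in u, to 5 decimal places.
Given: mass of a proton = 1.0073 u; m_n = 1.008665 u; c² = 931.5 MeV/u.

Mass defect = 1733.35 MeV / (931.5 MeV/u) = 1.8608159 u
Constituent mass = 91(1.0073) + 114(1.008665) = 206.652110 u
Nuclear mass = 206.652110 − 1.8608159 = 204.7912941 u ≈ 204.79129 u (to 5 decimal places)

204.79129 u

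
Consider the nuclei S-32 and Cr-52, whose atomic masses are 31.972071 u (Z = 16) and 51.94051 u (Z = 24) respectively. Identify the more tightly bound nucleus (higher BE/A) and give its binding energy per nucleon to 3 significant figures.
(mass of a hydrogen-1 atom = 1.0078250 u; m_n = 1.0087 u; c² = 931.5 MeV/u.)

S-32: Σm = 16(1.0078250) + 16(1.0087) = 32.2644000 u; Δm = 0.2923290 u; E_B = 272.304 MeV; E_B/A = 8.510 MeV
Cr-52: Σm = 24(1.0078250) + 28(1.0087) = 52.4314000 u; Δm = 0.4908900 u; E_B = 457.264 MeV; E_B/A = 8.794 MeV
Cr-52 has the higher binding energy per nucleon, so it is the more tightly bound nucleus.

Cr-52; 8.79 MeV/nucleon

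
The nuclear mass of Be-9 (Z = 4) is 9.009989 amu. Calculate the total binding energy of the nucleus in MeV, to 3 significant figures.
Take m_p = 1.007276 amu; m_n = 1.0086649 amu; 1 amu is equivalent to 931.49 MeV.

The nucleus contains 4 protons and 9 − 4 = 5 neutrons.
Mass of separated nucleons = 4(1.007276) + 5(1.0086649) = 4.029104 + 5.0433245 = 9.0724285 amu
Mass defect Δm = 9.0724285 − 9.009989 = 0.0624395 amu
E_B = 0.0624395 × 931.49 = 58.1618 MeV

58.2 MeV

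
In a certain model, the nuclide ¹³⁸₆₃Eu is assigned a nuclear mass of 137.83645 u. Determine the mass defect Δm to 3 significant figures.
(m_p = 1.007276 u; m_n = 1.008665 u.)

The nucleus contains 63 protons and 138 − 63 = 75 neutrons.
Mass of separated nucleons = 63(1.007276) + 75(1.008665) = 63.458388 + 75.649875 = 139.108263 u
Δm = 139.108263 − 137.83645 = 1.271813 u

1.27 u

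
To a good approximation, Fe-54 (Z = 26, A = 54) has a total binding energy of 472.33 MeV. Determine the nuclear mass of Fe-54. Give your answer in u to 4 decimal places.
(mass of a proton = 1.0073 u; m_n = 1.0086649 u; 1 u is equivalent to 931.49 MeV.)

53.9253 u

Mass defect = 472.33 MeV / (931.49 MeV/u) = 0.507069 u
Constituent mass = 26(1.0073) + 28(1.0086649) = 54.4324172 u
Nuclear mass = 54.4324172 − 0.507069 = 53.9253482 u ≈ 53.9253 u (to 4 decimal places)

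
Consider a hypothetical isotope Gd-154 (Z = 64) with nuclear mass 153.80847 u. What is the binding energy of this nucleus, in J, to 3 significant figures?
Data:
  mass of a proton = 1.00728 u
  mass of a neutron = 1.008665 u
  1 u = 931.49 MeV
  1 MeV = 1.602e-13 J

2.14e-10 J

Σm = 64·m_p + 90·m_n = 64.46592 + 90.779850 = 155.245770 u
The mass defect is 155.245770 − 153.80847 = 1.437300 u.
Binding energy = Δm·c² = 1.437300 × 931.49 MeV/u = 1338.83 MeV
In joules: 1338.83 MeV × 1.602e-13 J/MeV = 2.1448e-10 J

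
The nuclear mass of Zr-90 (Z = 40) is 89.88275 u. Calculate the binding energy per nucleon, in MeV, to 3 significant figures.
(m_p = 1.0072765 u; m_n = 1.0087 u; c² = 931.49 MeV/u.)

8.73 MeV/nucleon

Mass of separated nucleons = 40(1.0072765) + 50(1.0087) = 40.2910600 + 50.4350 = 90.7260600 u
Δm = 90.7260600 − 89.88275 = 0.8433100 u
Converting to energy: 0.8433100 u × 931.49 MeV/u = 785.535 MeV
Dividing by A = 90 gives 8.728 MeV per nucleon.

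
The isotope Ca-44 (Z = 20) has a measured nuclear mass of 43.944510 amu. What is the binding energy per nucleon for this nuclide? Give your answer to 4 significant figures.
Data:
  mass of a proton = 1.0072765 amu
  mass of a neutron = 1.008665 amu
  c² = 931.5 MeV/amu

8.658 MeV/nucleon

Total constituent mass: 20 × 1.0072765 + 24 × 1.008665 = 44.3534900 amu
Δm = 44.3534900 − 43.944510 = 0.4089800 amu
Binding energy = Δm·c² = 0.4089800 × 931.5 MeV/amu = 380.965 MeV
BE/A = 380.965 MeV / 44 = 8.658 MeV/nucleon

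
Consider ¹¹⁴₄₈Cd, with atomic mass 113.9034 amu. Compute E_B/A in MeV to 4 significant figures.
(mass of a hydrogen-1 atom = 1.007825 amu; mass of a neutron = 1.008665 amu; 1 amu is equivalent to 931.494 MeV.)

8.531 MeV/nucleon

Z = 48, so N = A − Z = 114 − 48 = 66.
Σm = 48·m(¹H) + 66·m_n = 48.375600 + 66.571890 = 114.947490 amu
Δm = 114.947490 − 113.9034 = 1.044090 amu
Converting to energy: 1.044090 amu × 931.494 MeV/amu = 972.564 MeV
Dividing by A = 114 gives 8.531 MeV per nucleon.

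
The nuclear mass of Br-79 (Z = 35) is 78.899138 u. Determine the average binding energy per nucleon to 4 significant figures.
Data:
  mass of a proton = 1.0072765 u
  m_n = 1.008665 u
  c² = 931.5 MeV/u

Z = 35, so N = A − Z = 79 − 35 = 44.
Mass of separated nucleons = 35(1.0072765) + 44(1.008665) = 35.2546775 + 44.381260 = 79.6359375 u
Δm = 79.6359375 − 78.899138 = 0.7367995 u
Converting to energy: 0.7367995 u × 931.5 MeV/u = 686.329 MeV
BE/A = 686.329 MeV / 79 = 8.688 MeV/nucleon

8.688 MeV/nucleon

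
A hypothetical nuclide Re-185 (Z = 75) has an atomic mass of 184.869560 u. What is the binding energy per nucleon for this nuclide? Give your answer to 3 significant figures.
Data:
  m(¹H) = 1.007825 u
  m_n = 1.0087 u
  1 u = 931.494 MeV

The nucleus contains 75 protons and 185 − 75 = 110 neutrons.
Mass of separated nucleons = 75(1.007825) + 110(1.0087) = 75.586875 + 110.9570 = 186.543875 u
Δm = 186.543875 − 184.869560 = 1.674315 u
E_B = 1.674315 × 931.494 = 1559.61 MeV
Per nucleon: 1559.61 / 185 = 8.430 MeV

8.43 MeV/nucleon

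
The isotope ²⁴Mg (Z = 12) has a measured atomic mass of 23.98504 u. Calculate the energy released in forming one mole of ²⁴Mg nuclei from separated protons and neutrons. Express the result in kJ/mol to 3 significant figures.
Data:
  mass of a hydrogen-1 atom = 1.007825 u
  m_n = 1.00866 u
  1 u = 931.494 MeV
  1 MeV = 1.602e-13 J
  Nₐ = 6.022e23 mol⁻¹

With 12 protons and 12 neutrons (A = 24):
Σm = 12·m(¹H) + 12·m_n = 12.093900 + 12.10392 = 24.197820 u
The mass defect is 24.197820 − 23.98504 = 0.212780 u.
Binding energy = Δm·c² = 0.212780 × 931.494 MeV/u = 198.203 MeV
Per nucleus in joules: 198.203 MeV × 1.602e-13 J/MeV = 3.1752e-11 J
Per mole: 3.1752e-11 J × 6.022e23 mol⁻¹ = 1.9121e+13 J/mol

1.91e+10 kJ/mol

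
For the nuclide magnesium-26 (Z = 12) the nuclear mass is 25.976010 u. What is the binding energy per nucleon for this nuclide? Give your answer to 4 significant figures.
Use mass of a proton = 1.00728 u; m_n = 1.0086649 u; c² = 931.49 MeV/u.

8.335 MeV/nucleon

Z = 12, so N = A − Z = 26 − 12 = 14.
Σm = 12·m_p + 14·m_n = 12.08736 + 14.1213086 = 26.2086686 u
Mass defect Δm = 26.2086686 − 25.976010 = 0.2326586 u
E_B = 0.2326586 × 931.49 = 216.719 MeV
Dividing by A = 26 gives 8.335 MeV per nucleon.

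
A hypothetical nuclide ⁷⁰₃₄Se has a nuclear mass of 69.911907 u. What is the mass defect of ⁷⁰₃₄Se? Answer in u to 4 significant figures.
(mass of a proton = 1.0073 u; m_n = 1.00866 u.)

Σm = 34·m_p + 36·m_n = 34.2482 + 36.31176 = 70.55996 u
Mass defect Δm = 70.55996 − 69.911907 = 0.648053 u

0.6481 u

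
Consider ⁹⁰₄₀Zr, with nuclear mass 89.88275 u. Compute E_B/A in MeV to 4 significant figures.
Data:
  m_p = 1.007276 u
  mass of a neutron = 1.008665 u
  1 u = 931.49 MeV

8.710 MeV/nucleon

The nucleus contains 40 protons and 90 − 40 = 50 neutrons.
Total constituent mass: 40 × 1.007276 + 50 × 1.008665 = 90.724290 u
The mass defect is 90.724290 − 89.88275 = 0.841540 u.
E_B = 0.841540 × 931.49 = 783.886 MeV
BE/A = 783.886 MeV / 90 = 8.710 MeV/nucleon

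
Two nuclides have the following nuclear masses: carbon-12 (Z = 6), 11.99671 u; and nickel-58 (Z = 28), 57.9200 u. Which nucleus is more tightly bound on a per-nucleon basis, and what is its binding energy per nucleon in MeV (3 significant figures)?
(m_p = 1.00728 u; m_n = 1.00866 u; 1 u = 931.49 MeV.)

nickel-58; 8.73 MeV/nucleon

carbon-12: Σm = 6(1.00728) + 6(1.00866) = 12.09564 u; Δm = 0.09893 u; E_B = 92.152 MeV; E_B/A = 7.679 MeV
nickel-58: Σm = 28(1.00728) + 30(1.00866) = 58.46364 u; Δm = 0.54364 u; E_B = 506.40 MeV; E_B/A = 8.731 MeV
nickel-58 has the higher binding energy per nucleon, so it is the more tightly bound nucleus.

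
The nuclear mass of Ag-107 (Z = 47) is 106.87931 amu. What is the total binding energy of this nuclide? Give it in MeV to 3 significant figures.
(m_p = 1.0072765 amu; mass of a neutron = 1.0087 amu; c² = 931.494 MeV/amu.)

917 MeV

Z = 47, so N = A − Z = 107 − 47 = 60.
Total constituent mass: 47 × 1.0072765 + 60 × 1.0087 = 107.8639955 amu
Mass defect Δm = 107.8639955 − 106.87931 = 0.9846855 amu
Binding energy = Δm·c² = 0.9846855 × 931.494 MeV/amu = 917.229 MeV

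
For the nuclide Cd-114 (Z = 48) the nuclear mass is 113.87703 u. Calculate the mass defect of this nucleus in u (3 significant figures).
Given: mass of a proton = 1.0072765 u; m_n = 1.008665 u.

The nucleus contains 48 protons and 114 − 48 = 66 neutrons.
Total constituent mass: 48 × 1.0072765 + 66 × 1.008665 = 114.9211620 u
Δm = 114.9211620 − 113.87703 = 1.0441320 u

1.04 u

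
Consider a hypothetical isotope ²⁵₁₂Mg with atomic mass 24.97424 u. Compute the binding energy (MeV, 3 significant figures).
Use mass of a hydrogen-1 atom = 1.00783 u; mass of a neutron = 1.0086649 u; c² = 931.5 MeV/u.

With 12 protons and 13 neutrons (A = 25):
Total constituent mass: 12 × 1.00783 + 13 × 1.0086649 = 25.2066037 u
Δm = 25.2066037 − 24.97424 = 0.2323637 u
E_B = 0.2323637 × 931.5 = 216.447 MeV

216 MeV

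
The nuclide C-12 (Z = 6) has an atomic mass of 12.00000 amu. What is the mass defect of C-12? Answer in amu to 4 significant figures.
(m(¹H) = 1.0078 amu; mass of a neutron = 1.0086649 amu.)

0.09879 amu

Mass of separated nucleons = 6(1.0078) + 6(1.0086649) = 6.0468 + 6.0519894 = 12.0987894 amu
Mass defect Δm = 12.0987894 − 12.00000 = 0.0987894 amu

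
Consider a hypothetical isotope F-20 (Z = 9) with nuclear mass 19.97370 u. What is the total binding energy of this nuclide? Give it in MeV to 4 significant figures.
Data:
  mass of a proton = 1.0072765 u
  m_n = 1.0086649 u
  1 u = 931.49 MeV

Mass of separated nucleons = 9(1.0072765) + 11(1.0086649) = 9.0654885 + 11.0953139 = 20.1608024 u
The mass defect is 20.1608024 − 19.97370 = 0.1871024 u.
Binding energy = Δm·c² = 0.1871024 × 931.49 MeV/u = 174.284 MeV

174.3 MeV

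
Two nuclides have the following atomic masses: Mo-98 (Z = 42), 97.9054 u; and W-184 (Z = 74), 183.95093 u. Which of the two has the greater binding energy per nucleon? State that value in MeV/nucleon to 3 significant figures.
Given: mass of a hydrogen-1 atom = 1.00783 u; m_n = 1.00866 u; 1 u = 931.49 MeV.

Mo-98: Σm = 42(1.00783) + 56(1.00866) = 98.81382 u; Δm = 0.90842 u; E_B = 846.18 MeV; E_B/A = 8.6345 MeV
W-184: Σm = 74(1.00783) + 110(1.00866) = 185.53202 u; Δm = 1.58109 u; E_B = 1472.8 MeV; E_B/A = 8.004 MeV
Mo-98 has the higher binding energy per nucleon, so it is the more tightly bound nucleus.

Mo-98; 8.63 MeV/nucleon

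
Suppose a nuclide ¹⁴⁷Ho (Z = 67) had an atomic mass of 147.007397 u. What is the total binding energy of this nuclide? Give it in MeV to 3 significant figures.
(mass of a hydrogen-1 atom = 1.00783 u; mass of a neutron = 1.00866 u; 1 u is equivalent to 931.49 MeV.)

Z = 67, so N = A − Z = 147 − 67 = 80.
Σm = 67·m(¹H) + 80·m_n = 67.52461 + 80.69280 = 148.21741 u
Mass defect Δm = 148.21741 − 147.007397 = 1.210013 u
E_B = 1.210013 × 931.49 = 1127.12 MeV

1130 MeV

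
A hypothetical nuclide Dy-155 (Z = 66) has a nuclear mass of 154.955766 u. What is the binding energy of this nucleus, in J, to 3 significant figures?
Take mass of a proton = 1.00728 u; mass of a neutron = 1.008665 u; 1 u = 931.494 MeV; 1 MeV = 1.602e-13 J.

Mass of separated nucleons = 66(1.00728) + 89(1.008665) = 66.48048 + 89.771185 = 156.251665 u
The mass defect is 156.251665 − 154.955766 = 1.295899 u.
Binding energy = Δm·c² = 1.295899 × 931.494 MeV/u = 1207.12 MeV
In joules: 1207.12 MeV × 1.602e-13 J/MeV = 1.9338e-10 J

1.93e-10 J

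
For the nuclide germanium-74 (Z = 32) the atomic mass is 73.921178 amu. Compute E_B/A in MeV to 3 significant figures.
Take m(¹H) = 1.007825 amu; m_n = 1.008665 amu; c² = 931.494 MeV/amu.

8.73 MeV/nucleon

With 32 protons and 42 neutrons (A = 74):
Mass of separated nucleons = 32(1.007825) + 42(1.008665) = 32.250400 + 42.363930 = 74.614330 amu
Mass defect Δm = 74.614330 − 73.921178 = 0.693152 amu
Binding energy = Δm·c² = 0.693152 × 931.494 MeV/amu = 645.667 MeV
Per nucleon: 645.667 / 74 = 8.725 MeV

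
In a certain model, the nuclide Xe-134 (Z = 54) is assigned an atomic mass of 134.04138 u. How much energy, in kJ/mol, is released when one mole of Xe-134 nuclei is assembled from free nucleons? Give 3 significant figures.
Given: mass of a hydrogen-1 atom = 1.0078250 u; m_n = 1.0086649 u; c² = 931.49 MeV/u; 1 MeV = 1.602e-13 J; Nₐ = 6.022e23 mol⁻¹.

9.65e+10 kJ/mol

The nucleus contains 54 protons and 134 − 54 = 80 neutrons.
Mass of separated nucleons = 54(1.0078250) + 80(1.0086649) = 54.4225500 + 80.6931920 = 135.1157420 u
Mass defect Δm = 135.1157420 − 134.04138 = 1.0743620 u
E_B = 1.0743620 × 931.49 = 1000.76 MeV
Per nucleus in joules: 1000.76 MeV × 1.602e-13 J/MeV = 1.6032e-10 J
Per mole: 1.6032e-10 J × 6.022e23 mol⁻¹ = 9.6545e+13 J/mol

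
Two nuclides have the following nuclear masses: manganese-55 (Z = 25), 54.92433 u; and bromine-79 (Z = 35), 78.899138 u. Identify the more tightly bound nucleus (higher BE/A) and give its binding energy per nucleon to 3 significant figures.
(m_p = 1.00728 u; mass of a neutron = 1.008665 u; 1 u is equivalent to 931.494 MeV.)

manganese-55: Σm = 25(1.00728) + 30(1.008665) = 55.441950 u; Δm = 0.517620 u; E_B = 482.16 MeV; E_B/A = 8.767 MeV
bromine-79: Σm = 35(1.00728) + 44(1.008665) = 79.636060 u; Δm = 0.736922 u; E_B = 686.44 MeV; E_B/A = 8.689 MeV
manganese-55 has the higher binding energy per nucleon, so it is the more tightly bound nucleus.

manganese-55; 8.77 MeV/nucleon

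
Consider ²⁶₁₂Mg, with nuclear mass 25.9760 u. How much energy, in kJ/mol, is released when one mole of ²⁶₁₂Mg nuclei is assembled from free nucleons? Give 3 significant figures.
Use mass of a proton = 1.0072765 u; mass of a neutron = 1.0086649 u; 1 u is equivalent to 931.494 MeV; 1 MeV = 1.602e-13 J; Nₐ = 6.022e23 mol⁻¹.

2.09e+10 kJ/mol

With 12 protons and 14 neutrons (A = 26):
Σm = 12·m_p + 14·m_n = 12.0873180 + 14.1213086 = 26.2086266 u
Δm = 26.2086266 − 25.9760 = 0.2326266 u
Binding energy = Δm·c² = 0.2326266 × 931.494 MeV/u = 216.690 MeV
Per nucleus in joules: 216.690 MeV × 1.602e-13 J/MeV = 3.4714e-11 J
Per mole: 3.4714e-11 J × 6.022e23 mol⁻¹ = 2.0905e+13 J/mol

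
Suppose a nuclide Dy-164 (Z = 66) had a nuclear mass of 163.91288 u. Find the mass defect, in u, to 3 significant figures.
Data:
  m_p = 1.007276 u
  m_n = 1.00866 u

Mass of separated nucleons = 66(1.007276) + 98(1.00866) = 66.480216 + 98.84868 = 165.328896 u
The mass defect is 165.328896 − 163.91288 = 1.416016 u.

1.42 u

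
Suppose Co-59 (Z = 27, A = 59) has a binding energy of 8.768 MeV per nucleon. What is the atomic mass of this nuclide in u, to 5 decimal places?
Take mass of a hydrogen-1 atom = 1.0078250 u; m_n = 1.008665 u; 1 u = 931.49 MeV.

58.93320 u

Total binding energy = 59 × 8.768 = 517.312 MeV
Mass defect = 517.312 MeV / (931.49 MeV/u) = 0.5553597 u
Constituent mass = 27(1.0078250) + 32(1.008665) = 59.4885550 u
Atomic mass = 59.4885550 − 0.5553597 = 58.9331953 u ≈ 58.93320 u (to 5 decimal places)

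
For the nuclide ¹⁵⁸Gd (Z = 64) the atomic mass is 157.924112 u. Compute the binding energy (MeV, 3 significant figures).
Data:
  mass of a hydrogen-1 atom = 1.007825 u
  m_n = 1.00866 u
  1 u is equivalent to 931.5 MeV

With 64 protons and 94 neutrons (A = 158):
Σm = 64·m(¹H) + 94·m_n = 64.500800 + 94.81404 = 159.314840 u
Δm = 159.314840 − 157.924112 = 1.390728 u
E_B = 1.390728 × 931.5 = 1295.46 MeV

1300 MeV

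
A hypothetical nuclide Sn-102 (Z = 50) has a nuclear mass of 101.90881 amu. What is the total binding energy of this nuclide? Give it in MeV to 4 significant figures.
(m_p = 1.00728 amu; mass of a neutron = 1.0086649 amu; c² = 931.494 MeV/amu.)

Total constituent mass: 50 × 1.00728 + 52 × 1.0086649 = 102.8145748 amu
Δm = 102.8145748 − 101.90881 = 0.9057648 amu
Binding energy = Δm·c² = 0.9057648 × 931.494 MeV/amu = 843.714 MeV

843.7 MeV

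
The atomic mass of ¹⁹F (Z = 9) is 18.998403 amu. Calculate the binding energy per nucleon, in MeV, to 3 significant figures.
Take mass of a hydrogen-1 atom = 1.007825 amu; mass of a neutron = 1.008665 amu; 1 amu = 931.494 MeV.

7.78 MeV/nucleon

Mass of separated nucleons = 9(1.007825) + 10(1.008665) = 9.070425 + 10.086650 = 19.157075 amu
Δm = 19.157075 − 18.998403 = 0.158672 amu
Binding energy = Δm·c² = 0.158672 × 931.494 MeV/amu = 147.802 MeV
Dividing by A = 19 gives 7.779 MeV per nucleon.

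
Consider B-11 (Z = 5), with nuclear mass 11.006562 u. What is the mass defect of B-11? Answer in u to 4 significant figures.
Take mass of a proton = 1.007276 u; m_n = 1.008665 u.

Z = 5, so N = A − Z = 11 − 5 = 6.
Total constituent mass: 5 × 1.007276 + 6 × 1.008665 = 11.088370 u
Mass defect Δm = 11.088370 − 11.006562 = 0.081808 u

0.08181 u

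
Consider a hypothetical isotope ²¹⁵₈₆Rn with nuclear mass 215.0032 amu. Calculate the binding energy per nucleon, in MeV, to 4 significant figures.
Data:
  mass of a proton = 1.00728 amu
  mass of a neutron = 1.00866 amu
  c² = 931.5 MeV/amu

7.539 MeV/nucleon

Total constituent mass: 86 × 1.00728 + 129 × 1.00866 = 216.74322 amu
The mass defect is 216.74322 − 215.0032 = 1.74002 amu.
E_B = 1.74002 × 931.5 = 1620.83 MeV
Dividing by A = 215 gives 7.539 MeV per nucleon.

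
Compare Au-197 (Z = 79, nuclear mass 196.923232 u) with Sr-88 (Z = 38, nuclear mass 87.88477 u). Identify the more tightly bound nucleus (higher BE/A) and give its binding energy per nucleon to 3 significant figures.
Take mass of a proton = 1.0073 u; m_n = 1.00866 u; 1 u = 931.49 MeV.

Sr-88; 8.74 MeV/nucleon

Au-197: Σm = 79(1.0073) + 118(1.00866) = 198.59858 u; Δm = 1.675348 u; E_B = 1560.6 MeV; E_B/A = 7.922 MeV
Sr-88: Σm = 38(1.0073) + 50(1.00866) = 88.71040 u; Δm = 0.82563 u; E_B = 769.07 MeV; E_B/A = 8.739 MeV
Sr-88 has the higher binding energy per nucleon, so it is the more tightly bound nucleus.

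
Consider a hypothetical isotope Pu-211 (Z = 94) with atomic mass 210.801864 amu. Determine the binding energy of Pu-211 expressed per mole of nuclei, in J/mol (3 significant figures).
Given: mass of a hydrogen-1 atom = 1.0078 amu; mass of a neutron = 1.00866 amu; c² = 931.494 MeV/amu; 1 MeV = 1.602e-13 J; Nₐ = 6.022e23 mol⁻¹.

Z = 94, so N = A − Z = 211 − 94 = 117.
Σm = 94·m(¹H) + 117·m_n = 94.7332 + 118.01322 = 212.74642 amu
The mass defect is 212.74642 − 210.801864 = 1.944556 amu.
Binding energy = Δm·c² = 1.944556 × 931.494 MeV/amu = 1811.34 MeV
Per nucleus in joules: 1811.34 MeV × 1.602e-13 J/MeV = 2.9018e-10 J
Per mole: 2.9018e-10 J × 6.022e23 mol⁻¹ = 1.7475e+14 J/mol

1.75e+14 J/mol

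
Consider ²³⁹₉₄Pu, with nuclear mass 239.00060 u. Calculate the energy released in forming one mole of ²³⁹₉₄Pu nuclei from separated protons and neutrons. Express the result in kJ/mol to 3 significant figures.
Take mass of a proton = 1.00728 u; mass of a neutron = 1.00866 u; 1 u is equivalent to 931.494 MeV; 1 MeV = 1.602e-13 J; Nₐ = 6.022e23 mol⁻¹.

1.74e+11 kJ/mol

The nucleus contains 94 protons and 239 − 94 = 145 neutrons.
Total constituent mass: 94 × 1.00728 + 145 × 1.00866 = 240.94002 u
Δm = 240.94002 − 239.00060 = 1.93942 u
Binding energy = Δm·c² = 1.93942 × 931.494 MeV/u = 1806.56 MeV
Per nucleus in joules: 1806.56 MeV × 1.602e-13 J/MeV = 2.8941e-10 J
Per mole: 2.8941e-10 J × 6.022e23 mol⁻¹ = 1.7428e+14 J/mol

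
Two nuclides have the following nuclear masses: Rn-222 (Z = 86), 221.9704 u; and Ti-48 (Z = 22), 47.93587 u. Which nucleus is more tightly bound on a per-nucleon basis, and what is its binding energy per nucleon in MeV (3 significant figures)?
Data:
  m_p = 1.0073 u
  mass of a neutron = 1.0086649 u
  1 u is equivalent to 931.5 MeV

Ti-48; 8.73 MeV/nucleon

Rn-222: Σm = 86(1.0073) + 136(1.0086649) = 223.8062264 u; Δm = 1.8358264 u; E_B = 1710.1 MeV; E_B/A = 7.703 MeV
Ti-48: Σm = 22(1.0073) + 26(1.0086649) = 48.3858874 u; Δm = 0.4500174 u; E_B = 419.19 MeV; E_B/A = 8.733 MeV
Ti-48 has the higher binding energy per nucleon, so it is the more tightly bound nucleus.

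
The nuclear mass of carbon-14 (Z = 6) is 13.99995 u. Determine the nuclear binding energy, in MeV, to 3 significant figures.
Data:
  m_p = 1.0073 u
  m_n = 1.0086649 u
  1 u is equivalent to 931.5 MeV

105 MeV

The nucleus contains 6 protons and 14 − 6 = 8 neutrons.
Σm = 6·m_p + 8·m_n = 6.0438 + 8.0693192 = 14.1131192 u
Mass defect Δm = 14.1131192 − 13.99995 = 0.1131692 u
Converting to energy: 0.1131692 u × 931.5 MeV/u = 105.417 MeV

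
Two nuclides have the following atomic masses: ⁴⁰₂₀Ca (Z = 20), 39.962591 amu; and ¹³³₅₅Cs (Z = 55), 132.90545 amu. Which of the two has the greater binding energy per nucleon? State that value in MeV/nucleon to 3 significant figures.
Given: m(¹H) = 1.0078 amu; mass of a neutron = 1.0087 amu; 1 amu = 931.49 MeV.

⁴⁰₂₀Ca; 8.56 MeV/nucleon

⁴⁰₂₀Ca: Σm = 20(1.0078) + 20(1.0087) = 40.3300 amu; Δm = 0.367409 amu; E_B = 342.24 MeV; E_B/A = 8.556 MeV
¹³³₅₅Cs: Σm = 55(1.0078) + 78(1.0087) = 134.1076 amu; Δm = 1.20215 amu; E_B = 1119.79 MeV; E_B/A = 8.419 MeV
⁴⁰₂₀Ca has the higher binding energy per nucleon, so it is the more tightly bound nucleus.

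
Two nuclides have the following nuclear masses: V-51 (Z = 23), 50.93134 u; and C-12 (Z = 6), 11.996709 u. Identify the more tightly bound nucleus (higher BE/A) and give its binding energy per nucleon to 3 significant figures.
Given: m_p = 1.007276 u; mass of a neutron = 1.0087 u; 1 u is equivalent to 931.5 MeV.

V-51; 8.76 MeV/nucleon

V-51: Σm = 23(1.007276) + 28(1.0087) = 51.410948 u; Δm = 0.479608 u; E_B = 446.75 MeV; E_B/A = 8.760 MeV
C-12: Σm = 6(1.007276) + 6(1.0087) = 12.095856 u; Δm = 0.099147 u; E_B = 92.355 MeV; E_B/A = 7.696 MeV
V-51 has the higher binding energy per nucleon, so it is the more tightly bound nucleus.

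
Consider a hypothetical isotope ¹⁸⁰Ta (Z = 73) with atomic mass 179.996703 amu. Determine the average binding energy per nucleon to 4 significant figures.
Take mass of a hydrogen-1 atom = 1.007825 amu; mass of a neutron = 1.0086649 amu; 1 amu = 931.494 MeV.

The nucleus contains 73 protons and 180 − 73 = 107 neutrons.
Σm = 73·m(¹H) + 107·m_n = 73.571225 + 107.9271443 = 181.4983693 amu
Mass defect Δm = 181.4983693 − 179.996703 = 1.5016663 amu
Converting to energy: 1.5016663 amu × 931.494 MeV/amu = 1398.79 MeV
Dividing by A = 180 gives 7.771 MeV per nucleon.

7.771 MeV/nucleon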